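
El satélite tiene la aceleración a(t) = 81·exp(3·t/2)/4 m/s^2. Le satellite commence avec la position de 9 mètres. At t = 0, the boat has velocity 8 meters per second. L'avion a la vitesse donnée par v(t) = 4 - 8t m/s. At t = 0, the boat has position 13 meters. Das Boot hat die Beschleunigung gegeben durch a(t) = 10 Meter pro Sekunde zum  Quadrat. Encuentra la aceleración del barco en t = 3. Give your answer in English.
From the given acceleration equation a(t) = 10, we substitute t = 3 to get a = 10.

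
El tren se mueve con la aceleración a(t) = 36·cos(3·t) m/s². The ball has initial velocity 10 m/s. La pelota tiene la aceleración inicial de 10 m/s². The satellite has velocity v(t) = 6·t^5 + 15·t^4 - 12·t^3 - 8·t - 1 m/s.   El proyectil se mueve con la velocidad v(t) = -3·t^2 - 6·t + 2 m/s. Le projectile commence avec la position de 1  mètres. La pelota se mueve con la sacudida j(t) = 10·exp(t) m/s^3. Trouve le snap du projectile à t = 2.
En partant de la vitesse v(t) = -3·t^2 - 6·t + 2, nous prenons 3 dérivées. La dérivée de la vitesse donne l'accélération: a(t) = -6·t - 6. En prenant d/dt de a(t), nous trouvons j(t) = -6. La dérivée du jerk donne le snap: s(t) = 0. Nous avons le snap s(t) = 0. En substituant t = 2: s(2) = 0.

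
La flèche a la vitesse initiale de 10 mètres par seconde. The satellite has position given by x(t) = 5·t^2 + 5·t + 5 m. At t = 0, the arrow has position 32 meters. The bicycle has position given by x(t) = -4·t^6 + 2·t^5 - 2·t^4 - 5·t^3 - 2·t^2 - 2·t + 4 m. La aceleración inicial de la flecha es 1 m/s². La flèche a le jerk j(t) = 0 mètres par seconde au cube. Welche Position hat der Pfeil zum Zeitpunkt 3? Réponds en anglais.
We need to integrate our jerk equation j(t) = 0 3 times. Finding the integral of j(t) and using a(0) = 1: a(t) = 1. Integrating acceleration and using the initial condition v(0) = 10, we get v(t) = t + 10. Integrating velocity and using the initial condition x(0) = 32, we get x(t) = t^2/2 + 10·t + 32. Using x(t) = t^2/2 + 10·t + 32 and substituting t = 3, we find x = 133/2.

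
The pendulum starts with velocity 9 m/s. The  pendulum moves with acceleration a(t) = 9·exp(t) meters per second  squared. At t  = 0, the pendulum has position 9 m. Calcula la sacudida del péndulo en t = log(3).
Partiendo de la aceleración a(t) = 9·exp(t), tomamos 1 derivada. La derivada de la aceleración da la sacudida: j(t) = 9·exp(t). Usando j(t) = 9·exp(t) y sustituyendo t = log(3), encontramos j = 27.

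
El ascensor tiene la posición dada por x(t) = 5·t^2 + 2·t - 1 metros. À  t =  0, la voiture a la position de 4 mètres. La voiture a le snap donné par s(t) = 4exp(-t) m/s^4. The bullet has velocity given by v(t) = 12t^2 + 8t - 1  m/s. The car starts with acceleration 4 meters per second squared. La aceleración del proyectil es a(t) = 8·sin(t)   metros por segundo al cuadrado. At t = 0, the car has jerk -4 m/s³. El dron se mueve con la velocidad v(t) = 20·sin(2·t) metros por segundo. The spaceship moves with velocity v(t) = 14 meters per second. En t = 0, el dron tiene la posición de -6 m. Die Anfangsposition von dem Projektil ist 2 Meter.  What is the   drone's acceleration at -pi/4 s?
Starting from velocity v(t) = 20·sin(2·t), we take 1 derivative. Taking d/dt of v(t), we find a(t) = 40·cos(2·t). We have acceleration a(t) = 40·cos(2·t). Substituting t = -pi/4: a(-pi/4) = 0.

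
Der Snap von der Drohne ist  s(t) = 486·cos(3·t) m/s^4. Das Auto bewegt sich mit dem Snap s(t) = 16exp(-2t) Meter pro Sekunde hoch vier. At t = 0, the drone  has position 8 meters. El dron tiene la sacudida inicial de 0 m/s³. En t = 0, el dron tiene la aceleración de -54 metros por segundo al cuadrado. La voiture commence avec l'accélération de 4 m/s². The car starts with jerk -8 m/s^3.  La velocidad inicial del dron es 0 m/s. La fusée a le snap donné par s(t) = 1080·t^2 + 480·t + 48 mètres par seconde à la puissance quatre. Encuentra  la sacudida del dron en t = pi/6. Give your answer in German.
Wir müssen unsere Gleichung für den Snap s(t) = 486·cos(3·t) 1-mal integrieren. Durch Integration von dem Snap und Verwendung der Anfangsbedingung j(0) = 0, erhalten wir j(t) = 162·sin(3·t). Wir haben den Ruck j(t) = 162·sin(3·t). Durch Einsetzen von t = pi/6: j(pi/6) = 162.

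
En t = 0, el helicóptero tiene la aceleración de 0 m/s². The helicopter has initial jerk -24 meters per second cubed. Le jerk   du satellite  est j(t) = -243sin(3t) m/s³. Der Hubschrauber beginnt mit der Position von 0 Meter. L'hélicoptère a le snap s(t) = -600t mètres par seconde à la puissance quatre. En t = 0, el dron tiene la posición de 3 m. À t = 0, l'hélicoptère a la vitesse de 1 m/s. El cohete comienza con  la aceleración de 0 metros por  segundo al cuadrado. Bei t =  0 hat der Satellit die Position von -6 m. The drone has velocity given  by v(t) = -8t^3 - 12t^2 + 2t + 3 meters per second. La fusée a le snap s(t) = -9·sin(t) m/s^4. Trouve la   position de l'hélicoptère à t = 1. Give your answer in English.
Starting from snap s(t) = -600·t, we take 4 antiderivatives. Taking ∫s(t)dt and applying j(0) = -24, we find j(t) = -300·t^2 - 24. Integrating jerk and using the initial condition a(0) = 0, we get a(t) = -100·t^3 - 24·t. The integral of acceleration is velocity. Using v(0) = 1, we get v(t) = -25·t^4 - 12·t^2 + 1. The integral of velocity, with x(0) = 0, gives position: x(t) = -5·t^5 - 4·t^3 + t. From the given position equation x(t) = -5·t^5 - 4·t^3 + t, we substitute t = 1 to get x = -8.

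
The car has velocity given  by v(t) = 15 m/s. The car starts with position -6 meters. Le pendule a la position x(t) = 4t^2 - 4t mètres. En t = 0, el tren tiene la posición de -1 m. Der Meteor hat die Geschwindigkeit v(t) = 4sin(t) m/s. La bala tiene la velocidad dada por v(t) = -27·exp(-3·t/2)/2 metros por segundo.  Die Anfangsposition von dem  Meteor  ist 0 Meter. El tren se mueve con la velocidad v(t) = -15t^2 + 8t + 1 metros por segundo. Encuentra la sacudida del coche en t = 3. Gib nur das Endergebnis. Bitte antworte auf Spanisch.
La respuesta es 0.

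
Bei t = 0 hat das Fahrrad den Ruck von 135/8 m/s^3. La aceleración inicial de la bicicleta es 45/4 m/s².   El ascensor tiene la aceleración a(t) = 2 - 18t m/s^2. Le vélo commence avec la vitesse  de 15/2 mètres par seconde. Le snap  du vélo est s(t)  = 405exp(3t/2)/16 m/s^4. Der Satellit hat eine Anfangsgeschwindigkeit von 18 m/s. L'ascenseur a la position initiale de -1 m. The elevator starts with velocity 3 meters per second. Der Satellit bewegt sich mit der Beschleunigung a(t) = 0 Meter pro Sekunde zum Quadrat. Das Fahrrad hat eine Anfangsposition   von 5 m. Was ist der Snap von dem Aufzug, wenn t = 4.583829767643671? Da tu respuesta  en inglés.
We must differentiate our acceleration equation a(t) = 2 - 18·t 2 times. The derivative of acceleration gives jerk: j(t) = -18. The derivative of jerk gives snap: s(t) = 0. We have snap s(t) = 0. Substituting t = 4.583829767643671: s(4.583829767643671) = 0.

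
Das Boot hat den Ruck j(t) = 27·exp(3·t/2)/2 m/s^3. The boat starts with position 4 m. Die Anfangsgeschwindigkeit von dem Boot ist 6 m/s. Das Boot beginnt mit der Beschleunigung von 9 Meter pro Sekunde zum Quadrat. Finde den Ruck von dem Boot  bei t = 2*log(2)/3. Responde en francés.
En utilisant j(t) = 27·exp(3·t/2)/2 et en substituant t = 2*log(2)/3, nous trouvons j = 27.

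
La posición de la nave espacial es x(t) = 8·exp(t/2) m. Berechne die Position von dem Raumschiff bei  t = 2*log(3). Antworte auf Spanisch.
Usando x(t) = 8·exp(t/2) y sustituyendo t = 2*log(3), encontramos x = 24.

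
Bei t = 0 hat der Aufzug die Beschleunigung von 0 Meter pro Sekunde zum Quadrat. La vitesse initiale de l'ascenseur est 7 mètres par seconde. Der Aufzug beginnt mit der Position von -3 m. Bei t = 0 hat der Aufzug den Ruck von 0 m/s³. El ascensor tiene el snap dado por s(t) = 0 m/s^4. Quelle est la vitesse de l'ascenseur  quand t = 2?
Pour résoudre ceci, nous devons prendre 3 intégrales de notre équation du snap s(t) = 0. En intégrant le snap et en utilisant la condition initiale j(0) = 0, nous obtenons j(t) = 0. En intégrant le jerk et en utilisant la condition initiale a(0) = 0, nous obtenons a(t) = 0. En prenant ∫a(t)dt et en appliquant v(0) = 7, nous trouvons v(t) = 7. Nous avons la vitesse v(t) = 7. En substituant t = 2: v(2) = 7.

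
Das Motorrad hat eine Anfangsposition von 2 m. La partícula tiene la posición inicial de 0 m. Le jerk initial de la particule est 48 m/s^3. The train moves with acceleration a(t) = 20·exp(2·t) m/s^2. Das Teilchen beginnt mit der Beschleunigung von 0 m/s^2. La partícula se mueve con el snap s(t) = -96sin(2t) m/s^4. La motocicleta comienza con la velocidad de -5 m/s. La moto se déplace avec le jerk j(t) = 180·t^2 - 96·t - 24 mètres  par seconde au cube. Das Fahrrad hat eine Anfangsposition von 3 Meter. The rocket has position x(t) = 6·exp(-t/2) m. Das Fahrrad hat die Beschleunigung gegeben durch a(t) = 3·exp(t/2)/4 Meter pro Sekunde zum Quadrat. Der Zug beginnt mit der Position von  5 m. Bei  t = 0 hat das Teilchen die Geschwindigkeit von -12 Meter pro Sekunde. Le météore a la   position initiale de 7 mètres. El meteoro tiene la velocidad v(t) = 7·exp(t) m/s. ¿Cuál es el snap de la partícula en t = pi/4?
Tenemos el snap s(t) = -96·sin(2·t). Sustituyendo t = pi/4: s(pi/4) = -96.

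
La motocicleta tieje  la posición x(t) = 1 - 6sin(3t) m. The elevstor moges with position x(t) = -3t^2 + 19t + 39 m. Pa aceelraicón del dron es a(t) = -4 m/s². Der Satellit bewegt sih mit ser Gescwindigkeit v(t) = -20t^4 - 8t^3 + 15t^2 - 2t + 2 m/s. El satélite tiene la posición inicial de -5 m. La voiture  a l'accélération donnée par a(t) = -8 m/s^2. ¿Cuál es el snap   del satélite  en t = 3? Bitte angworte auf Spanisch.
Partiendo de la velocidad v(t) = -20·t^4 - 8·t^3 + 15·t^2 - 2·t + 2, tomamos 3 derivadas. Tomando d/dt de v(t), encontramos a(t) = -80·t^3 - 24·t^2 + 30·t - 2. La derivada de la aceleración da la sacudida: j(t) = -240·t^2 - 48·t + 30. Tomando d/dt de j(t), encontramos s(t) = -480·t - 48. Usando s(t) = -480·t - 48 y sustituyendo t = 3, encontramos s = -1488.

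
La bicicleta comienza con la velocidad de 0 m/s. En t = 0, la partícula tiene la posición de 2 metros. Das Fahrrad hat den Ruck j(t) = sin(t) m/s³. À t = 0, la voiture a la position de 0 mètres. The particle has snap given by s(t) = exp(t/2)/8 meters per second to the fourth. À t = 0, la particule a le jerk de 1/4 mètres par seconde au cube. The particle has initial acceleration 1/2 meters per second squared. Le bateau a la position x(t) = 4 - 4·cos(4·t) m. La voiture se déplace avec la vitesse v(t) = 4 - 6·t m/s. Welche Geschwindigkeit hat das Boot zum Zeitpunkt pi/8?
Um dies zu lösen, müssen wir 1 Ableitung unserer Gleichung für die Position x(t) = 4 - 4·cos(4·t) nehmen. Durch Ableiten von der Position erhalten wir die Geschwindigkeit: v(t) = 16·sin(4·t). Wir haben die Geschwindigkeit v(t) = 16·sin(4·t). Durch Einsetzen von t = pi/8: v(pi/8) = 16.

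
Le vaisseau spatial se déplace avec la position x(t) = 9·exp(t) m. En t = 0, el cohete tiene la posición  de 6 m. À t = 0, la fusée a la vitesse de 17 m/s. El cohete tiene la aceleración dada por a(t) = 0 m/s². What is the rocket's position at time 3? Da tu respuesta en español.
Debemos encontrar la integral de nuestra ecuación de la aceleración a(t) = 0 2 veces. La integral de la aceleración es la velocidad. Usando v(0) = 17, obtenemos v(t) = 17. Integrando la velocidad y usando la condición inicial x(0) = 6, obtenemos x(t) = 17·t + 6. Tenemos la posición x(t) = 17·t + 6. Sustituyendo t = 3: x(3) = 57.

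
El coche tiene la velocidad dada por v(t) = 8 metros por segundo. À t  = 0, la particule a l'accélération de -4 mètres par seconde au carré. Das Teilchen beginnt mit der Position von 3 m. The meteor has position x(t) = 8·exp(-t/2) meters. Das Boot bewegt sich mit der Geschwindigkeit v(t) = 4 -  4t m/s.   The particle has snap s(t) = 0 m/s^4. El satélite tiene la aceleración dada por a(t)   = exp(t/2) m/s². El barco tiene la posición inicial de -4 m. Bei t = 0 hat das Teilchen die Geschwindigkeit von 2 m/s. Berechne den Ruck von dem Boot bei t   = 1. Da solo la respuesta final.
Bei t = 1, j = 0.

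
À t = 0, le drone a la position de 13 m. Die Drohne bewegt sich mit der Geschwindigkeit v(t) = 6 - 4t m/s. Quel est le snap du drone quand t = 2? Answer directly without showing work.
À t = 2, s = 0.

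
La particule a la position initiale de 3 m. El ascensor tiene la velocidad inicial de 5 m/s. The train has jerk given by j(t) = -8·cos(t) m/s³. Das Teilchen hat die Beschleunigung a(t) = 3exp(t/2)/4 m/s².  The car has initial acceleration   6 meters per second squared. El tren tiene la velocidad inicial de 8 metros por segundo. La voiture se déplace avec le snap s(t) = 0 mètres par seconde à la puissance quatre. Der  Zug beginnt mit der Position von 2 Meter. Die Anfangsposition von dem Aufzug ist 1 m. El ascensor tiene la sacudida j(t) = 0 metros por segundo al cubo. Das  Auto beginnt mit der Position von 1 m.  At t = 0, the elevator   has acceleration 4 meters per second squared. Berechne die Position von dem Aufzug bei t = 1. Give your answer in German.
Wir müssen das Integral unserer Gleichung für den Ruck j(t) = 0 3-mal finden. Das Integral von dem Ruck, mit a(0) = 4, ergibt die Beschleunigung: a(t) = 4. Mit ∫a(t)dt und Anwendung von v(0) = 5, finden wir v(t) = 4·t + 5. Durch Integration von der Geschwindigkeit und Verwendung der Anfangsbedingung x(0) = 1, erhalten wir x(t) = 2·t^2 + 5·t + 1. Mit x(t) = 2·t^2 + 5·t + 1 und Einsetzen von t = 1, finden wir x = 8.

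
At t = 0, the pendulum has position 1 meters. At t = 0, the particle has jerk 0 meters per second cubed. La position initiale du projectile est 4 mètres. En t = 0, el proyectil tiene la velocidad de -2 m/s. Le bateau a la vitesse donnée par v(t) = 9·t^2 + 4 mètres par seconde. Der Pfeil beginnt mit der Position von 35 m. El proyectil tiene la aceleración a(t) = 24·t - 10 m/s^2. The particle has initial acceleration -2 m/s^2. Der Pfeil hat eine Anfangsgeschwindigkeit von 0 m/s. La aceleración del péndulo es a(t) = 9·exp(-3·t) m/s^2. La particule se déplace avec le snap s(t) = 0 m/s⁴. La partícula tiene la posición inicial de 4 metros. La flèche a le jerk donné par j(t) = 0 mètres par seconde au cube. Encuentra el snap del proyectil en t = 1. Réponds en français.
Nous devons dériver notre équation de l'accélération a(t) = 24·t - 10 2 fois. La dérivée de l'accélération donne le jerk: j(t) = 24. La dérivée du jerk donne le snap: s(t) = 0. En utilisant s(t) = 0 et en substituant t = 1, nous trouvons s = 0.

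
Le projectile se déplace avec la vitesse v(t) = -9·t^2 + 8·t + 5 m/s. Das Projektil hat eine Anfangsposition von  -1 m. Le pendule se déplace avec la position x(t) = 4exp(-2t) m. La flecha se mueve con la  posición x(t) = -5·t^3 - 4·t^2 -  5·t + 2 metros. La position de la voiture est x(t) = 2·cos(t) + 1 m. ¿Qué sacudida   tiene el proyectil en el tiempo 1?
Para resolver esto, necesitamos tomar 2 derivadas de nuestra ecuación de la velocidad v(t) = -9·t^2 + 8·t + 5. La derivada de la velocidad da la aceleración: a(t) = 8 - 18·t. La derivada de la aceleración da la sacudida: j(t) = -18. Tenemos la sacudida j(t) = -18. Sustituyendo t = 1: j(1) = -18.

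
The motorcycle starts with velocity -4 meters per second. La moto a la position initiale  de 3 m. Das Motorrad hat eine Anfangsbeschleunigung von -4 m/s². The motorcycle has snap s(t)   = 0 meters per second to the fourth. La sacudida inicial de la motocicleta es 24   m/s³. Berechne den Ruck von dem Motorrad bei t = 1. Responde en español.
Necesitamos integrar nuestra ecuación del snap s(t) = 0 1 vez. Integrando el snap y usando la condición inicial j(0) = 24, obtenemos j(t) = 24. Usando j(t) = 24 y sustituyendo t = 1, encontramos j = 24.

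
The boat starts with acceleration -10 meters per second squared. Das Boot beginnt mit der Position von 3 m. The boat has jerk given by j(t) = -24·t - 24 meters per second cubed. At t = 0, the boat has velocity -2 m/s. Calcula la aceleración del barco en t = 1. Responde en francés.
Pour résoudre ceci, nous devons prendre 1 primitive de notre équation du jerk j(t) = -24·t - 24. La primitive du jerk est l'accélération. En utilisant a(0) = -10, nous obtenons a(t) = -12·t^2 - 24·t - 10. Nous avons l'accélération a(t) = -12·t^2 - 24·t - 10. En substituant t = 1: a(1) = -46.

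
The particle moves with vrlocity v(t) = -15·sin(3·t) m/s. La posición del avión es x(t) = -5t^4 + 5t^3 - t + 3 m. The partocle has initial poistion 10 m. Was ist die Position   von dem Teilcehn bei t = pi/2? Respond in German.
Ausgehend von der Geschwindigkeit v(t) = -15·sin(3·t), nehmen wir 1 Stammfunktion. Durch Integration von der Geschwindigkeit und Verwendung der Anfangsbedingung x(0) = 10, erhalten wir x(t) = 5·cos(3·t) + 5. Mit x(t) = 5·cos(3·t) + 5 und Einsetzen von t = pi/2, finden wir x = 5.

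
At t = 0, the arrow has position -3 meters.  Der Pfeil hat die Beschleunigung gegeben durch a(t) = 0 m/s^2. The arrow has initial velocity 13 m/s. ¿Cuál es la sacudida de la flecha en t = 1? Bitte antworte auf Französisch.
Nous devons dériver notre équation de l'accélération a(t) = 0 1 fois. En prenant d/dt de a(t), nous trouvons j(t) = 0. De l'équation du jerk j(t) = 0, nous substituons t = 1 pour obtenir j = 0.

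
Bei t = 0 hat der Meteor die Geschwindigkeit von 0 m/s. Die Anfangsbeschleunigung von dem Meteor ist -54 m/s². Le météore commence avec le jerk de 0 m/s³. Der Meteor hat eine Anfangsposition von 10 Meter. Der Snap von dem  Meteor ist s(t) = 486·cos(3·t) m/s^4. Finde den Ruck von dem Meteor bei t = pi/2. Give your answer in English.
We must find the integral of our snap equation s(t) = 486·cos(3·t) 1 time. The integral of snap is jerk. Using j(0) = 0, we get j(t) = 162·sin(3·t). We have jerk j(t) = 162·sin(3·t). Substituting t = pi/2: j(pi/2) = -162.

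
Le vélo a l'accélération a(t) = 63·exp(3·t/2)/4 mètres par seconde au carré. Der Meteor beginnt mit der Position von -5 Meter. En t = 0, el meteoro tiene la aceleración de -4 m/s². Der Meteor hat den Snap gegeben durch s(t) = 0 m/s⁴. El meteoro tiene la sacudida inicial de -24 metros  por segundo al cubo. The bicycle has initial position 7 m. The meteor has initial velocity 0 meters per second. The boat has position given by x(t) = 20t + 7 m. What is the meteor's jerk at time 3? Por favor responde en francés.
Nous devons trouver la primitive de notre équation du snap s(t) = 0 1 fois. La primitive du snap est le jerk. En utilisant j(0) = -24, nous obtenons j(t) = -24. De l'équation du jerk j(t) = -24, nous substituons t = 3 pour obtenir j = -24.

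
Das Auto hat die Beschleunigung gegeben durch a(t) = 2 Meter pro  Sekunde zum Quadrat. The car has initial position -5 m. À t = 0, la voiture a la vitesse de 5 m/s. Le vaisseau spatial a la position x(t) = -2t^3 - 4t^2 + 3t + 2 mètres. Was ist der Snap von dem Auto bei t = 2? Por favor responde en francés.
Nous devons dériver notre équation de l'accélération a(t) = 2 2 fois. La dérivée de l'accélération donne le jerk: j(t) = 0. En prenant d/dt de j(t), nous trouvons s(t) = 0. De l'équation du snap s(t) = 0, nous substituons t = 2 pour obtenir s = 0.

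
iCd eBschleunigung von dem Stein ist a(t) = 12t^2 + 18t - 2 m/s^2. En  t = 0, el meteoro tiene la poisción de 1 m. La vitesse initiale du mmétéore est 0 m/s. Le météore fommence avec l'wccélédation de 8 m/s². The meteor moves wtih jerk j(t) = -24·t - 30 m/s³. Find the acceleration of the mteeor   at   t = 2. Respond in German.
Wir müssen unsere Gleichung für den Ruck j(t) = -24·t - 30 1-mal integrieren. Mit ∫j(t)dt und Anwendung von a(0) = 8, finden wir a(t) = -12·t^2 - 30·t + 8. Wir haben die Beschleunigung a(t) = -12·t^2 - 30·t + 8. Durch Einsetzen von t = 2: a(2) = -100.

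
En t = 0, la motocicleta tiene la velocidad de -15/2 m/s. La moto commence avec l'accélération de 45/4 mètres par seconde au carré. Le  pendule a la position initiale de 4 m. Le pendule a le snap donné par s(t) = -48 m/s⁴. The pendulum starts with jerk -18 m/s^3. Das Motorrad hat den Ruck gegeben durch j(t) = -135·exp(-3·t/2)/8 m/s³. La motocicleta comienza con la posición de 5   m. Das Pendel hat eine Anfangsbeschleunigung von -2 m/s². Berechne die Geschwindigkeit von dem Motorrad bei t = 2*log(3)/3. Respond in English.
We need to integrate our jerk equation j(t) = -135·exp(-3·t/2)/8 2 times. Finding the integral of j(t) and using a(0) = 45/4: a(t) = 45·exp(-3·t/2)/4. The antiderivative of acceleration, with v(0) = -15/2, gives velocity: v(t) = -15·exp(-3·t/2)/2. Using v(t) = -15·exp(-3·t/2)/2 and substituting t = 2*log(3)/3, we find v = -5/2.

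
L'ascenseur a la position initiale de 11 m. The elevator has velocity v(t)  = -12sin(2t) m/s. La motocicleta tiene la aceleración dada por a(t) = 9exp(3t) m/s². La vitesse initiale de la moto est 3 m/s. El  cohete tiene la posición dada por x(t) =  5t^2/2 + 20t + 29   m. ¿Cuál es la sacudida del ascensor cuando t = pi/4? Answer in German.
Ausgehend von der Geschwindigkeit v(t) = -12·sin(2·t), nehmen wir 2 Ableitungen. Durch Ableiten von der Geschwindigkeit erhalten wir die Beschleunigung: a(t) = -24·cos(2·t). Die Ableitung von der Beschleunigung ergibt den Ruck: j(t) = 48·sin(2·t). Mit j(t) = 48·sin(2·t) und Einsetzen von t = pi/4, finden wir j = 48.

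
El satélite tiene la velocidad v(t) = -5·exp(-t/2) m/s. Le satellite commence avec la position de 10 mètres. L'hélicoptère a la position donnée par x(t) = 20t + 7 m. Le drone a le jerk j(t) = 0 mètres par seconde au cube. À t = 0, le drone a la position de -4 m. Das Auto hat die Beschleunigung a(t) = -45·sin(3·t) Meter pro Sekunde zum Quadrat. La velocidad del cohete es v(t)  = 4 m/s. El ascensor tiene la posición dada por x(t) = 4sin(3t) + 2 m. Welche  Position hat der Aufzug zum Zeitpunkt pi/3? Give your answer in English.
From the given position equation x(t) = 4·sin(3·t) + 2, we substitute t = pi/3 to get x = 2.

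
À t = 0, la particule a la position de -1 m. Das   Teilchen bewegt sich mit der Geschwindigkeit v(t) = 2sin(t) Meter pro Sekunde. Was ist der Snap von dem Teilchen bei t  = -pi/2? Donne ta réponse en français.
Nous devons dériver notre équation de la vitesse v(t) = 2·sin(t) 3 fois. En prenant d/dt de v(t), nous trouvons a(t) = 2·cos(t). En dérivant l'accélération, nous obtenons le jerk: j(t) = -2·sin(t). La dérivée du jerk donne le snap: s(t) = -2·cos(t). En utilisant s(t) = -2·cos(t) et en substituant t = -pi/2, nous trouvons s = 0.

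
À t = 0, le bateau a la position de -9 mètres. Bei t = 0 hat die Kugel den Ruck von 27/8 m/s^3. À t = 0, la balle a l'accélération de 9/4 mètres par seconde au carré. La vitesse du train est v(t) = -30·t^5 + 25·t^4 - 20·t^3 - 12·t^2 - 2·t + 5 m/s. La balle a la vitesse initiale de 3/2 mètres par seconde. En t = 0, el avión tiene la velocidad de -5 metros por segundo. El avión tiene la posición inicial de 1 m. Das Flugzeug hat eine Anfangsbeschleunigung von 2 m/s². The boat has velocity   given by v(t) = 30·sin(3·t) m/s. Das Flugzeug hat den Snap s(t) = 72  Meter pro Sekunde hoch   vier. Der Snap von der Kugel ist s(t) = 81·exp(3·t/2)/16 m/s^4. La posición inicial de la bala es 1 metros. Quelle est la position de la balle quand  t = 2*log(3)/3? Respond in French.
Nous devons trouver l'intégrale de notre équation du snap s(t) = 81·exp(3·t/2)/16 4 fois. L'intégrale du snap est le jerk. En utilisant j(0) = 27/8, nous obtenons j(t) = 27·exp(3·t/2)/8. En prenant ∫j(t)dt et en appliquant a(0) = 9/4, nous trouvons a(t) = 9·exp(3·t/2)/4. L'intégrale de l'accélération, avec v(0) = 3/2, donne la vitesse: v(t) = 3·exp(3·t/2)/2. En prenant ∫v(t)dt et en appliquant x(0) = 1, nous trouvons x(t) = exp(3·t/2). En utilisant x(t) = exp(3·t/2) et en substituant t = 2*log(3)/3, nous trouvons x = 3.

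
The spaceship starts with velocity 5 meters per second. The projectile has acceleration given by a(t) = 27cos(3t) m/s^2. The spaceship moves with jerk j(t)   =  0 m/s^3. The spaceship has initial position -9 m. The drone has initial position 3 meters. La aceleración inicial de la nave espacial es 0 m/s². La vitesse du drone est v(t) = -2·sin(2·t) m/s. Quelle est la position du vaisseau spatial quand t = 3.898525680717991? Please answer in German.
Wir müssen unsere Gleichung für den Ruck j(t) = 0 3-mal integrieren. Die Stammfunktion von dem Ruck ist die Beschleunigung. Mit a(0) = 0 erhalten wir a(t) = 0. Die Stammfunktion von der Beschleunigung, mit v(0) = 5, ergibt die Geschwindigkeit: v(t) = 5. Das Integral von der Geschwindigkeit, mit x(0) = -9, ergibt die Position: x(t) = 5·t - 9. Wir haben die Position x(t) = 5·t - 9. Durch Einsetzen von t = 3.898525680717991: x(3.898525680717991) = 10.4926284035900.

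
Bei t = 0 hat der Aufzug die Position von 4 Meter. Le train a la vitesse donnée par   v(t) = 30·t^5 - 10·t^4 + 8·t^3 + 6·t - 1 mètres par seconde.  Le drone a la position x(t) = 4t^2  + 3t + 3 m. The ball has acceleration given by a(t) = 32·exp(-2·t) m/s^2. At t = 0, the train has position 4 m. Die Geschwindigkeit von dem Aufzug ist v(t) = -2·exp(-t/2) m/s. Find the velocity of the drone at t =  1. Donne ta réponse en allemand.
Ausgehend von der Position x(t) = 4·t^2 + 3·t + 3, nehmen wir 1 Ableitung. Die Ableitung von der Position ergibt die Geschwindigkeit: v(t) = 8·t + 3. Mit v(t) = 8·t + 3 und Einsetzen von t = 1, finden wir v = 11.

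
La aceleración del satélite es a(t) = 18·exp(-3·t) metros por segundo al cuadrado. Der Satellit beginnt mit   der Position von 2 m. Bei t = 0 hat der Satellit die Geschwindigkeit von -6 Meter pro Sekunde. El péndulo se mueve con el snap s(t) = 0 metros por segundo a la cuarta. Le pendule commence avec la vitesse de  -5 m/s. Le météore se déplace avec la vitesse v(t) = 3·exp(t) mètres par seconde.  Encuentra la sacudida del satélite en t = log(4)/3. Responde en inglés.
Starting from acceleration a(t) = 18·exp(-3·t), we take 1 derivative. Taking d/dt of a(t), we find j(t) = -54·exp(-3·t). Using j(t) = -54·exp(-3·t) and substituting t = log(4)/3, we find j = -27/2.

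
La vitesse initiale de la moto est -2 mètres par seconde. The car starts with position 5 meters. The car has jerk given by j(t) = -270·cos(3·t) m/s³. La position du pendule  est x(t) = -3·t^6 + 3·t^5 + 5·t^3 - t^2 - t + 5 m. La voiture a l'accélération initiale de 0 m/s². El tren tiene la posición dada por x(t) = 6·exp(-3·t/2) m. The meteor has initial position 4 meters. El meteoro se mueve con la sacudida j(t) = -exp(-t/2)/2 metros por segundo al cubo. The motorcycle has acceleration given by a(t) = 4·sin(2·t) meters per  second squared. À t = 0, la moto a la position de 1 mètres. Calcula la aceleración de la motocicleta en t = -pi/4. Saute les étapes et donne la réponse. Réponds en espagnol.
La respuesta es -4.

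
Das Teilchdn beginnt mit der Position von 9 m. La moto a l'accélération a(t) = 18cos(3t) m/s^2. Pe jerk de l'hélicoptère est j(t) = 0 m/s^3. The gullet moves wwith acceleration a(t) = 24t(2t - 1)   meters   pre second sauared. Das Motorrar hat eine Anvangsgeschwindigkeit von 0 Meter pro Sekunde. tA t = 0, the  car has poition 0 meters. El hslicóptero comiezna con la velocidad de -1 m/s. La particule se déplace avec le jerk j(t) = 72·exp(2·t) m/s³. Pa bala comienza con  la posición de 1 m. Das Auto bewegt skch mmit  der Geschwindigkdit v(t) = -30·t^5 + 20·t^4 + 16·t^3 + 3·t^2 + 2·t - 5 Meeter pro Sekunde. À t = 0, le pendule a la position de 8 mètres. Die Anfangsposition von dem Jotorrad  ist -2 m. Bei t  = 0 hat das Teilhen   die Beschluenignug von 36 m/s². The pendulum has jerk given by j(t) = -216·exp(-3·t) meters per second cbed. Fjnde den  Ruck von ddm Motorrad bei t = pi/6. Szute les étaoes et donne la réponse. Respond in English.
The jerk at t = pi/6 is j = -54.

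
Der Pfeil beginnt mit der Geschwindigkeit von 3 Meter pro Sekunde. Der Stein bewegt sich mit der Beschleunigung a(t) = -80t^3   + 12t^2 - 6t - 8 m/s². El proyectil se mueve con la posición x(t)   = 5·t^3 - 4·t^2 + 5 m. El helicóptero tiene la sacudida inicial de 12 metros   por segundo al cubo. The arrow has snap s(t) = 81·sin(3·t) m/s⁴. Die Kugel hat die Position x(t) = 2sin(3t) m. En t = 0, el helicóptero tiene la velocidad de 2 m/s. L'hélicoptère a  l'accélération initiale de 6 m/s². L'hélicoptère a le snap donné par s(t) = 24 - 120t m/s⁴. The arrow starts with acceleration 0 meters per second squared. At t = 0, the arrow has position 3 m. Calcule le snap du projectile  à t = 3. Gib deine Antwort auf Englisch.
To solve this, we need to take 4 derivatives of our position equation x(t) = 5·t^3 - 4·t^2 + 5. The derivative of position gives velocity: v(t) = 15·t^2 - 8·t. Taking d/dt of v(t), we find a(t) = 30·t - 8. Taking d/dt of a(t), we find j(t) = 30. Differentiating jerk, we get snap: s(t) = 0. From the given snap equation s(t) = 0, we substitute t = 3 to get s = 0.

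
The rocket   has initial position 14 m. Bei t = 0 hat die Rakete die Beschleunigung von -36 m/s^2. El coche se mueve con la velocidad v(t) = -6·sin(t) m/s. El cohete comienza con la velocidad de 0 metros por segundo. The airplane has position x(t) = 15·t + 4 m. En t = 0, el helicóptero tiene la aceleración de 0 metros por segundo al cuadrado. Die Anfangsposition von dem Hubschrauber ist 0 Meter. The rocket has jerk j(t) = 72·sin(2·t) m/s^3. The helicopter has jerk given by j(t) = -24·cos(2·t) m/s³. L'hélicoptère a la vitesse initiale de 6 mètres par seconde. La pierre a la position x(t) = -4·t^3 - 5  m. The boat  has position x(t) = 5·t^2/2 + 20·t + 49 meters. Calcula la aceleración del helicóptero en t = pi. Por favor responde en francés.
Nous devons intégrer notre équation du jerk j(t) = -24·cos(2·t) 1 fois. En intégrant le jerk et en utilisant la condition initiale a(0) = 0, nous obtenons a(t) = -12·sin(2·t). De l'équation de l'accélération a(t) = -12·sin(2·t), nous substituons t = pi pour obtenir a = 0.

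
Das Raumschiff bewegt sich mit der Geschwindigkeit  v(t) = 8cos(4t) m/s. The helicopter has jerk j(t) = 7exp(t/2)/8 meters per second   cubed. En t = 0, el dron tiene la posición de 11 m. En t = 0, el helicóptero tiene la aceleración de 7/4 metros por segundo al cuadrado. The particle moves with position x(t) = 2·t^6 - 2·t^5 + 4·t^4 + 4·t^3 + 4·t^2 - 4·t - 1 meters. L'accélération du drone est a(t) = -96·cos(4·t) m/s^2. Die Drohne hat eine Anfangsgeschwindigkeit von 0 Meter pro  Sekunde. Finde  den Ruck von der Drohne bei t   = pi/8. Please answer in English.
We must differentiate our acceleration equation a(t) = -96·cos(4·t) 1 time. Taking d/dt of a(t), we find j(t) = 384·sin(4·t). We have jerk j(t) = 384·sin(4·t). Substituting t = pi/8: j(pi/8) = 384.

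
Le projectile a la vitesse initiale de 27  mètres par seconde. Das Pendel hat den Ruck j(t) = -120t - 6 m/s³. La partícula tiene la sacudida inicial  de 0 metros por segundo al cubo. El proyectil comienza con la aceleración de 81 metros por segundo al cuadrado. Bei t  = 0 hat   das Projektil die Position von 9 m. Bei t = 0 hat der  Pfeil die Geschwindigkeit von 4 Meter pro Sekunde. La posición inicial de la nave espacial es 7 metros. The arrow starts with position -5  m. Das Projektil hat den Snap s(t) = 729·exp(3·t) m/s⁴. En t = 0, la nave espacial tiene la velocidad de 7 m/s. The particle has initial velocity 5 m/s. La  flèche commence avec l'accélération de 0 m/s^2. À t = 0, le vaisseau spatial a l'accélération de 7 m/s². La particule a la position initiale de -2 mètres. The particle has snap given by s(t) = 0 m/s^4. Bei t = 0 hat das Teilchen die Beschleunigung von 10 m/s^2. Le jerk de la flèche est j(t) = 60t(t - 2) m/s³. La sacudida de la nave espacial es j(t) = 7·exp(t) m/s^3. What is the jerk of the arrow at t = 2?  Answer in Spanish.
Usando j(t) = 60·t·(t - 2) y sustituyendo t = 2, encontramos j = 0.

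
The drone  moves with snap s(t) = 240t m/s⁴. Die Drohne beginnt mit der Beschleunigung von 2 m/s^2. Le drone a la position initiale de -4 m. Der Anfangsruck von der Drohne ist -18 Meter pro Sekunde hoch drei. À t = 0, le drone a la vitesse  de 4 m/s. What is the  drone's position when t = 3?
To find the answer, we compute 4 antiderivatives of s(t) = 240·t. The antiderivative of snap is jerk. Using j(0) = -18, we get j(t) = 120·t^2 - 18. Taking ∫j(t)dt and applying a(0) = 2, we find a(t) = 40·t^3 - 18·t + 2. Taking ∫a(t)dt and applying v(0) = 4, we find v(t) = 10·t^4 - 9·t^2 + 2·t + 4. Finding the antiderivative of v(t) and using x(0) = -4: x(t) = 2·t^5 - 3·t^3 + t^2 + 4·t - 4. We have position x(t) = 2·t^5 - 3·t^3 + t^2 + 4·t - 4. Substituting t = 3: x(3) = 422.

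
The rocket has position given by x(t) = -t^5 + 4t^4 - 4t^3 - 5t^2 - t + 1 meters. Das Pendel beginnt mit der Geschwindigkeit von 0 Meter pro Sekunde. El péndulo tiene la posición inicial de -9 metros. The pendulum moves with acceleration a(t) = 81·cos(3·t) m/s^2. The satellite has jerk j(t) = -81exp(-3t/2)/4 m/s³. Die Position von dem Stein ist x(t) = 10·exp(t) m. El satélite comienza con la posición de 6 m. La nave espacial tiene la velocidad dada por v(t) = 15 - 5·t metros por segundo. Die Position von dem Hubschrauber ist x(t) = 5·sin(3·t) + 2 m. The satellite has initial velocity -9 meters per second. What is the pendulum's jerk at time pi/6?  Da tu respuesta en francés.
En partant de l'accélération a(t) = 81·cos(3·t), nous prenons 1 dérivée. En prenant d/dt de a(t), nous trouvons j(t) = -243·sin(3·t). De l'équation du jerk j(t) = -243·sin(3·t), nous substituons t = pi/6 pour obtenir j = -243.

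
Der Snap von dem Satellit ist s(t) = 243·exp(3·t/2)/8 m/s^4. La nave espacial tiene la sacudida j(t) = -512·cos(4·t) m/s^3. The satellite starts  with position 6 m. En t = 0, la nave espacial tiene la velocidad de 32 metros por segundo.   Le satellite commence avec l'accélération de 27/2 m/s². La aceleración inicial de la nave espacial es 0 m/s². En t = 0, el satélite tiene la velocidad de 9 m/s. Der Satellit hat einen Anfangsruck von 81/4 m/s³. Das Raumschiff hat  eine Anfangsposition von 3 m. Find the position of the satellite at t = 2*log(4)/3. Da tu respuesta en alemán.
Um dies zu lösen, müssen wir 4 Stammfunktionen unserer Gleichung für den Snap s(t) = 243·exp(3·t/2)/8 finden. Das Integral von dem Snap, mit j(0) = 81/4, ergibt den Ruck: j(t) = 81·exp(3·t/2)/4. Mit ∫j(t)dt und Anwendung von a(0) = 27/2, finden wir a(t) = 27·exp(3·t/2)/2. Das Integral von der Beschleunigung, mit v(0) = 9, ergibt die Geschwindigkeit: v(t) = 9·exp(3·t/2). Durch Integration von der Geschwindigkeit und Verwendung der Anfangsbedingung x(0) = 6, erhalten wir x(t) = 6·exp(3·t/2). Mit x(t) = 6·exp(3·t/2) und Einsetzen von t = 2*log(4)/3, finden wir x = 24.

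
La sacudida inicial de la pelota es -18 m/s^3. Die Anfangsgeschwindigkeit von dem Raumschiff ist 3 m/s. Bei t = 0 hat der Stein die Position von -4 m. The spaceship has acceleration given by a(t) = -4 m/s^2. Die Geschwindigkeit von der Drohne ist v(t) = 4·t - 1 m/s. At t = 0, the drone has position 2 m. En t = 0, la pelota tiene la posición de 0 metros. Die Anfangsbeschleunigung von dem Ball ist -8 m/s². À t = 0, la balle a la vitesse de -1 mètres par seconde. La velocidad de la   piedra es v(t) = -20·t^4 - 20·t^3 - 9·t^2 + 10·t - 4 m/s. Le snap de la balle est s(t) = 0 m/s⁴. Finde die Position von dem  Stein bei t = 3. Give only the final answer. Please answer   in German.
Die Antwort ist -1429.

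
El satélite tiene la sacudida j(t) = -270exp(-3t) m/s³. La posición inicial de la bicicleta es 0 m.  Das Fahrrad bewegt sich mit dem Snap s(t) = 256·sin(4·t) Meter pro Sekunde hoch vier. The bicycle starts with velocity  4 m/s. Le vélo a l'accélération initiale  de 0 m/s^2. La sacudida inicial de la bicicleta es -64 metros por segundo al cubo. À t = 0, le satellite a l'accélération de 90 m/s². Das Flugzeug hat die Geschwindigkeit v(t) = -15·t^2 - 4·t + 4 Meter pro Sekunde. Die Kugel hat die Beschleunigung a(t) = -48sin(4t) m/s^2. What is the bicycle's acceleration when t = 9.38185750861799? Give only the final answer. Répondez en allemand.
Die Beschleunigung bei t = 9.38185750861799 ist a = 2.73343478341900.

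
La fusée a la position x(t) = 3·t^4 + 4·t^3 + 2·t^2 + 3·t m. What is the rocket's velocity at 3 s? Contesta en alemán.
Um dies zu lösen, müssen wir 1 Ableitung unserer Gleichung für die Position x(t) = 3·t^4 + 4·t^3 + 2·t^2 + 3·t nehmen. Durch Ableiten von der Position erhalten wir die Geschwindigkeit: v(t) = 12·t^3 + 12·t^2 + 4·t + 3. Mit v(t) = 12·t^3 + 12·t^2 + 4·t + 3 und Einsetzen von t = 3, finden wir v = 447.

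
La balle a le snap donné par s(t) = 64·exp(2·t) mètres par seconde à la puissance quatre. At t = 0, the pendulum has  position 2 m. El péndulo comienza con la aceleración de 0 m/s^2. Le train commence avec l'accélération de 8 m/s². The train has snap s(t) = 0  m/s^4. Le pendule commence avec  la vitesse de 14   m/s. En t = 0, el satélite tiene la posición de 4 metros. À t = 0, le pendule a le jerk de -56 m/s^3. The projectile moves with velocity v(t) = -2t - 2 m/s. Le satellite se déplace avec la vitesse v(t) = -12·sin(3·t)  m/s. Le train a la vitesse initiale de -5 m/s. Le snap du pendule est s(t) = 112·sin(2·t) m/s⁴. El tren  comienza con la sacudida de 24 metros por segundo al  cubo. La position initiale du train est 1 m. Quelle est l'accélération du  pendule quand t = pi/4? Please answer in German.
Um dies zu lösen, müssen wir 2 Integrale unserer Gleichung für den Snap s(t) = 112·sin(2·t) finden. Durch Integration von dem Snap und Verwendung der Anfangsbedingung j(0) = -56, erhalten wir j(t) = -56·cos(2·t). Die Stammfunktion von dem Ruck ist die Beschleunigung. Mit a(0) = 0 erhalten wir a(t) = -28·sin(2·t). Mit a(t) = -28·sin(2·t) und Einsetzen von t = pi/4, finden wir a = -28.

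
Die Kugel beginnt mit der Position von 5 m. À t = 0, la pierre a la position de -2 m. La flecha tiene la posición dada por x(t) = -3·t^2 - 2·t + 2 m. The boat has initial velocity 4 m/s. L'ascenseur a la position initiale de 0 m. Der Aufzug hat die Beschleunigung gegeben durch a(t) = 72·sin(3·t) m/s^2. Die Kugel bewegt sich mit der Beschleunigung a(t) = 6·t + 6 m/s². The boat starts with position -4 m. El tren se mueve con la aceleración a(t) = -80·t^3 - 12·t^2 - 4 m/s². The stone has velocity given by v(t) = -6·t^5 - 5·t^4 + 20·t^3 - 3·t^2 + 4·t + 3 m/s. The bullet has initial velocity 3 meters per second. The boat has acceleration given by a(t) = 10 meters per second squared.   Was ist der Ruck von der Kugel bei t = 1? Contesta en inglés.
Starting from acceleration a(t) = 6·t + 6, we take 1 derivative. The derivative of acceleration gives jerk: j(t) = 6. Using j(t) = 6 and substituting t = 1, we find j = 6.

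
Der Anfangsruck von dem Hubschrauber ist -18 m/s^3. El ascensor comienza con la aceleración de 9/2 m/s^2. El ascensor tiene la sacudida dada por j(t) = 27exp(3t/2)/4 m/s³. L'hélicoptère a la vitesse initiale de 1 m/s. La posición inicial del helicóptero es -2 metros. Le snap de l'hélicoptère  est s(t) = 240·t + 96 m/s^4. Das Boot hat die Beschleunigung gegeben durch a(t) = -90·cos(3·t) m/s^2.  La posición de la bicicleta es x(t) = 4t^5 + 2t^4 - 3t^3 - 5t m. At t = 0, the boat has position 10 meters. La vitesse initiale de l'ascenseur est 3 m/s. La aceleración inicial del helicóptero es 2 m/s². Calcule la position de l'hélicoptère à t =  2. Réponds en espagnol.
Partiendo del snap s(t) = 240·t + 96, tomamos 4 integrales. Integrando el snap y usando la condición inicial j(0) = -18, obtenemos j(t) = 120·t^2 + 96·t - 18. Integrando la sacudida y usando la condición inicial a(0) = 2, obtenemos a(t) = 40·t^3 + 48·t^2 - 18·t + 2. La integral de la aceleración, con v(0) = 1, da la velocidad: v(t) = 10·t^4 + 16·t^3 - 9·t^2 + 2·t + 1. La antiderivada de la velocidad, con x(0) = -2, da la posición: x(t) = 2·t^5 + 4·t^4 - 3·t^3 + t^2 + t - 2. De la ecuación de la posición x(t) = 2·t^5 + 4·t^4 - 3·t^3 + t^2 + t - 2, sustituimos t = 2 para obtener x = 108.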